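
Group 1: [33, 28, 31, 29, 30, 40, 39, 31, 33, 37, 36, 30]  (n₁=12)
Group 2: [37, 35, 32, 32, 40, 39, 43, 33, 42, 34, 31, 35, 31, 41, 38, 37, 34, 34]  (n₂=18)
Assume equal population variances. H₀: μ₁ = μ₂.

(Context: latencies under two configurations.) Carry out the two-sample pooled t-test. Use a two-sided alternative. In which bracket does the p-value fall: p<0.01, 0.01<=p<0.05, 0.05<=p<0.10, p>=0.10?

p-value bracket: 0.05<=p<0.10

x̄₁=33.083, s₁=4.010, n₁=12
x̄₂=36.000, s₂=3.804, n₂=18
s_p² = [11·4.010² + 17·3.804²]/28 = 15.1042
SE = √(s_p²·(1/12+1/18)) = 1.4484
t = (33.083−36.000)/1.4484 = -2.0137
df = 28
p-value (two-sided) = 0.05374
→ bracket: 0.05<=p<0.10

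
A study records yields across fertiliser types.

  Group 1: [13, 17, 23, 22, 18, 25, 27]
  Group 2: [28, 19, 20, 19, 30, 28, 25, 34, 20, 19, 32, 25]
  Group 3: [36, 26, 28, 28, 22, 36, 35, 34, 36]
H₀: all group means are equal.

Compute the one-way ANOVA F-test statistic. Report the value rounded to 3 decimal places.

test statistic = 8.122

Group means [20.71, 24.92, 31.22], grand mean 25.893
SSB = Σnᵢ(x̄ᵢ−x̄)² = 454.778; SSW = ΣΣ(x−x̄ᵢ)² = 699.901
MSB = 454.778/2 = 227.3889; MSW = 699.901/25 = 27.9960
F = MSB/MSW = 8.1222
df = (2, 25)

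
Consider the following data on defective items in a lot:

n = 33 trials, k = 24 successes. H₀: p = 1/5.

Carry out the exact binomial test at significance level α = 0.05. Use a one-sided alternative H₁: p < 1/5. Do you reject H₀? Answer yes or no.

Exact binomial: n=33, k=24, p₀=1/5=0.2000
P(X≤24) from Σ C(n,i)·p₀^i·(1−p₀)^(n−i)
p-value (one-sided, H₁ less) = 1.00000
At α=0.05: p ≥ α → fail to reject H₀

reject H₀: no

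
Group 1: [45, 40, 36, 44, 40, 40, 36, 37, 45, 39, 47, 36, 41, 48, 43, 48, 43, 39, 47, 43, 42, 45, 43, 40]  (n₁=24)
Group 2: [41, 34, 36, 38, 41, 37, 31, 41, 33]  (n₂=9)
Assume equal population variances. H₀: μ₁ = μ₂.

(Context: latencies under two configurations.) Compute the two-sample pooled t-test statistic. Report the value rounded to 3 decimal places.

test statistic = 3.459

x̄₁=41.958, s₁=3.759, n₁=24
x̄₂=36.889, s₂=3.723, n₂=9
s_p² = [23·3.759² + 8·3.723²]/31 = 14.0596
SE = √(s_p²·(1/24+1/9)) = 1.4656
t = (41.958−36.889)/1.4656 = 3.4589
df = 31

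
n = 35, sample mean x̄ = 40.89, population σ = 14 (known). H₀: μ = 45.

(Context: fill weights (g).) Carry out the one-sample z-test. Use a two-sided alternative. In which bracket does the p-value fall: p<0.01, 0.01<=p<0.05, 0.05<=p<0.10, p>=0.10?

p-value bracket: 0.05<=p<0.10

SE = σ/√n = 14/√35 = 2.3664
z = (x̄−μ₀)/SE = (40.89−45)/2.3664 = -1.7368
p-value (two-sided) = 0.08242
→ bracket: 0.05<=p<0.10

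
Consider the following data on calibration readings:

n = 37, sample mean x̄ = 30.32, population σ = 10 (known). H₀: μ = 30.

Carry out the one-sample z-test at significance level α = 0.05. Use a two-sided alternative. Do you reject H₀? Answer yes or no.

SE = σ/√n = 10/√37 = 1.6440
z = (x̄−μ₀)/SE = (30.32−30)/1.6440 = 0.1946
p-value (two-sided) = 0.84567
At α=0.05: p ≥ α → fail to reject H₀

reject H₀: no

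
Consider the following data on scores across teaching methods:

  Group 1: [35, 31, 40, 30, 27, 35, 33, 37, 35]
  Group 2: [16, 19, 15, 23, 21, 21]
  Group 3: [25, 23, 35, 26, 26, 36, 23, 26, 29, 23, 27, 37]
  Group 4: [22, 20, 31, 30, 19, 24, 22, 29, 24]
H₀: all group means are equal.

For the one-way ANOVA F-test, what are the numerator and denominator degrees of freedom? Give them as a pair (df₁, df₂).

k = 4 groups, N = 36 total
df = (k−1, N−k) = (4−1, 36−4) = (3, 32)

degrees of freedom = [3, 32]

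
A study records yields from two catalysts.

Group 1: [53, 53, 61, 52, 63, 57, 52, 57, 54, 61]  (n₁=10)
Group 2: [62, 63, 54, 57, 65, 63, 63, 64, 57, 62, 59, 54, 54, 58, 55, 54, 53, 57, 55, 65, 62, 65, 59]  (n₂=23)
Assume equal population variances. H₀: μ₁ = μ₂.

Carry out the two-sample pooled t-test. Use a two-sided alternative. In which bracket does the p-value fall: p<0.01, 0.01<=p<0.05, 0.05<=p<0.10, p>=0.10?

x̄₁=56.300, s₁=4.138, n₁=10
x̄₂=59.130, s₂=4.203, n₂=23
s_p² = [9·4.138² + 22·4.203²]/31 = 17.5067
SE = √(s_p²·(1/10+1/23)) = 1.5849
t = (56.300−59.130)/1.5849 = -1.7859
df = 31
p-value (two-sided) = 0.08390
→ bracket: 0.05<=p<0.10

p-value bracket: 0.05<=p<0.10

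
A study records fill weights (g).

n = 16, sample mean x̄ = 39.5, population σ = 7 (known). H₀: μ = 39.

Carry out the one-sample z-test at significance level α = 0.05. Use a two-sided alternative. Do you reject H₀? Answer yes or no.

reject H₀: no

SE = σ/√n = 7/√16 = 1.7500
z = (x̄−μ₀)/SE = (39.5−39)/1.7500 = 0.2857
p-value (two-sided) = 0.77510
At α=0.05: p ≥ α → fail to reject H₀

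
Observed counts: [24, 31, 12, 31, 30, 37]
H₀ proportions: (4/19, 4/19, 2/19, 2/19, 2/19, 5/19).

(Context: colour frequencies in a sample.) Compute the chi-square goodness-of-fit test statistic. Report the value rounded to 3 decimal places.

n = 165; E_i = n·p_i = [34.74, 34.74, 17.37, 17.37, 17.37, 43.42]
χ² = (24−34.74)²/34.74 + (31−34.74)²/34.74 + (12−17.37)²/17.37 + (31−17.37)²/17.37 + (30−17.37)²/17.37 + (37−43.42)²/43.42 = 26.2148
df = 5

test statistic = 26.215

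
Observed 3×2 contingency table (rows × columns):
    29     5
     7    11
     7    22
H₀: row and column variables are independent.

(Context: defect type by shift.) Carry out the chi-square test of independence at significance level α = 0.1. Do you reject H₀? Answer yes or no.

reject H₀: yes

Row totals [34, 18, 29], col totals [43, 38], n=81
χ² = (29−18.05)²/18.05 + (5−15.95)²/15.95 + (7−9.56)²/9.56 + (11−8.44)²/8.44 + (7−15.40)²/15.40 + (22−13.60)²/13.60 = 25.3767
df = 2
p-value (upper-tail) = 0.00000
At α=0.1: p < α → reject H₀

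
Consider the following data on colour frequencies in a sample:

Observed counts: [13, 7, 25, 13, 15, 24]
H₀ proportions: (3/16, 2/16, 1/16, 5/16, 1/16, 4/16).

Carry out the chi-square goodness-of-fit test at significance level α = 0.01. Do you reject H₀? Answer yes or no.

reject H₀: yes

n = 97; E_i = n·p_i = [18.19, 12.12, 6.06, 30.31, 6.06, 24.25]
χ² = (13−18.19)²/18.19 + (7−12.12)²/12.12 + (25−6.06)²/6.06 + (13−30.31)²/30.31 + (15−6.06)²/6.06 + (24−24.25)²/24.25 = 85.8674
df = 5
p-value (upper-tail) = 0.00000
At α=0.01: p < α → reject H₀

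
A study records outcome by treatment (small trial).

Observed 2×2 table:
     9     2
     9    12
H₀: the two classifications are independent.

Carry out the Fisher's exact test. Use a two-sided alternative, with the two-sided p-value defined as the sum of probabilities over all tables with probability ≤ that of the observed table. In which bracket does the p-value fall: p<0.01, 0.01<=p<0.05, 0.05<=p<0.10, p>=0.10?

Margins: r₁=11, r₂=21, c₁=18, c₂=14, n=32
p_obs = C(11,9)·C(21,9)/C(32,18); sum pmf over tables with pmf ≤ p_obs
p-value (two-sided) = 0.06079
→ bracket: 0.05<=p<0.10

p-value bracket: 0.05<=p<0.10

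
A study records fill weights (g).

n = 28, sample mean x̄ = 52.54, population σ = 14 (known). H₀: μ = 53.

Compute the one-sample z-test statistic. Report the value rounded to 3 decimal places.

SE = σ/√n = 14/√28 = 2.6458
z = (x̄−μ₀)/SE = (52.54−53)/2.6458 = -0.1739

test statistic = -0.174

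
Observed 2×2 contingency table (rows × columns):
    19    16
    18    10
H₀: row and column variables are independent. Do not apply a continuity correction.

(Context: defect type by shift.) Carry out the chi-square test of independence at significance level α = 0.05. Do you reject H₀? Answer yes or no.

reject H₀: no

Row totals [35, 28], col totals [37, 26], n=63
χ² = (19−20.56)²/20.56 + (16−14.44)²/14.44 + (18−16.44)²/16.44 + (10−11.56)²/11.56 = 0.6418
df = 1
p-value (upper-tail) = 0.42306
At α=0.05: p ≥ α → fail to reject H₀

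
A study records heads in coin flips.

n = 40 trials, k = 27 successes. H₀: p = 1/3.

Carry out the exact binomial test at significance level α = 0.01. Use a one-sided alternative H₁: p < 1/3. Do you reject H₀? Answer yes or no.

reject H₀: no

Exact binomial: n=40, k=27, p₀=1/3=0.3333
P(X≤27) from Σ C(n,i)·p₀^i·(1−p₀)^(n−i)
p-value (one-sided, H₁ less) = 1.00000
At α=0.01: p ≥ α → fail to reject H₀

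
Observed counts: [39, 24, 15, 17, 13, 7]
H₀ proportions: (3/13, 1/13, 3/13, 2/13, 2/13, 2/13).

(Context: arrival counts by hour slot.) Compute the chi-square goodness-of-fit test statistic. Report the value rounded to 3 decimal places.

test statistic = 44.561

n = 115; E_i = n·p_i = [26.54, 8.85, 26.54, 17.69, 17.69, 17.69]
χ² = (39−26.54)²/26.54 + (24−8.85)²/8.85 + (15−26.54)²/26.54 + (17−17.69)²/17.69 + (13−17.69)²/17.69 + (7−17.69)²/17.69 = 44.5609
df = 5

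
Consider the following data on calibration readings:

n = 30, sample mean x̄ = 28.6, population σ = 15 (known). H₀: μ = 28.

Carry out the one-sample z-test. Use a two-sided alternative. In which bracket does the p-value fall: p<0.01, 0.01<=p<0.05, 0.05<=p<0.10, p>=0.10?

p-value bracket: p>=0.10

SE = σ/√n = 15/√30 = 2.7386
z = (x̄−μ₀)/SE = (28.6−28)/2.7386 = 0.2191
p-value (two-sided) = 0.82658
→ bracket: p>=0.10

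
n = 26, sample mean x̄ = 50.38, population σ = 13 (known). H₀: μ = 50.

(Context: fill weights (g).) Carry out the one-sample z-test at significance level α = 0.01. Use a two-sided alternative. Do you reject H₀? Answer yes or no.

reject H₀: no

SE = σ/√n = 13/√26 = 2.5495
z = (x̄−μ₀)/SE = (50.38−50)/2.5495 = 0.1490
p-value (two-sided) = 0.88152
At α=0.01: p ≥ α → fail to reject H₀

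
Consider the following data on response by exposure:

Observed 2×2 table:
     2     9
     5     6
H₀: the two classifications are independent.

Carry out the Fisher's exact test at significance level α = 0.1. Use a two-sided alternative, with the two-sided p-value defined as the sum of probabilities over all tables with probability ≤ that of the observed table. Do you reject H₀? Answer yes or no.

Margins: r₁=11, r₂=11, c₁=7, c₂=15, n=22
p_obs = C(11,2)·C(11,5)/C(22,7); sum pmf over tables with pmf ≤ p_obs
p-value (two-sided) = 0.36146
At α=0.1: p ≥ α → fail to reject H₀

reject H₀: no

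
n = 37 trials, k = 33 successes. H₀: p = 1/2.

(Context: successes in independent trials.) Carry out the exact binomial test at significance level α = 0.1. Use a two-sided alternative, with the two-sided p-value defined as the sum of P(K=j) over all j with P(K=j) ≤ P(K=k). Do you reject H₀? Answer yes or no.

Exact binomial: n=37, k=33, p₀=1/2=0.5000
P(X=j) = C(n,j)·p₀^j·(1−p₀)^(n−j); p = Σ P(X=j) over j with P(X=j) ≤ P(X=33)
p-value (two-sided) = 0.00000
At α=0.1: p < α → reject H₀

reject H₀: yes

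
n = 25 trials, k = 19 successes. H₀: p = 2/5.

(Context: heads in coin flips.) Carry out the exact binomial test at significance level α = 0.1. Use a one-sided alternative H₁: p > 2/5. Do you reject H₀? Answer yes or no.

Exact binomial: n=25, k=19, p₀=2/5=0.4000
P(X≥19) from Σ C(n,i)·p₀^i·(1−p₀)^(n−i)
p-value (one-sided, H₁ greater) = 0.00028
At α=0.1: p < α → reject H₀

reject H₀: yes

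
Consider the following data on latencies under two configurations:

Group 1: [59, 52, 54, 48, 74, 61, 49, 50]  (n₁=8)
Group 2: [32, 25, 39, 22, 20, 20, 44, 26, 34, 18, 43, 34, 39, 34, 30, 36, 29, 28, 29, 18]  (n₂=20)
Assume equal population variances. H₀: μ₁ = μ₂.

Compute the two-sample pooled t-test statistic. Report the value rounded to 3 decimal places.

x̄₁=55.875, s₁=8.676, n₁=8
x̄₂=30.000, s₂=7.993, n₂=20
s_p² = [7·8.676² + 19·7.993²]/26 = 66.9567
SE = √(s_p²·(1/8+1/20)) = 3.4231
t = (55.875−30.000)/3.4231 = 7.5590
df = 26

test statistic = 7.559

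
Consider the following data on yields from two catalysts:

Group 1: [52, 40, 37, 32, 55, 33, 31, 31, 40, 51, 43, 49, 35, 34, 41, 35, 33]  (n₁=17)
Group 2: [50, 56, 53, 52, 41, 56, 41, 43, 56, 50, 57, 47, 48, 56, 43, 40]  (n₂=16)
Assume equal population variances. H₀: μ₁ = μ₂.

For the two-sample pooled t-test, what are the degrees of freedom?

degrees of freedom = 31

df = n₁ + n₂ − 2 = 17 + 16 − 2 = 31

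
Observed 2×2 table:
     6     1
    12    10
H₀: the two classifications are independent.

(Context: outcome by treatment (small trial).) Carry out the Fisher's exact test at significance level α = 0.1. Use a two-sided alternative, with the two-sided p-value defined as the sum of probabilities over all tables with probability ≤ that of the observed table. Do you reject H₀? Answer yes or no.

reject H₀: no

Margins: r₁=7, r₂=22, c₁=18, c₂=11, n=29
p_obs = C(7,6)·C(22,12)/C(29,18); sum pmf over tables with pmf ≤ p_obs
p-value (two-sided) = 0.20205
At α=0.1: p ≥ α → fail to reject H₀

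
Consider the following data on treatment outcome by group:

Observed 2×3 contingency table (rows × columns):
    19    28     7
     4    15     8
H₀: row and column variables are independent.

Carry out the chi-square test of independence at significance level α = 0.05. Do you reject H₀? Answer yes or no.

Row totals [54, 27], col totals [23, 43, 15], n=81
χ² = (19−15.33)²/15.33 + (28−28.67)²/28.67 + (7−10.00)²/10.00 + (4−7.67)²/7.67 + (15−14.33)²/14.33 + (8−5.00)²/5.00 = 5.3769
df = 2
p-value (upper-tail) = 0.06798
At α=0.05: p ≥ α → fail to reject H₀

reject H₀: no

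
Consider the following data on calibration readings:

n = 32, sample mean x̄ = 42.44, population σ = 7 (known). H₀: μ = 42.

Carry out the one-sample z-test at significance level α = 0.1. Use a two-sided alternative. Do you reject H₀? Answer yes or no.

SE = σ/√n = 7/√32 = 1.2374
z = (x̄−μ₀)/SE = (42.44−42)/1.2374 = 0.3556
p-value (two-sided) = 0.72216
At α=0.1: p ≥ α → fail to reject H₀

reject H₀: no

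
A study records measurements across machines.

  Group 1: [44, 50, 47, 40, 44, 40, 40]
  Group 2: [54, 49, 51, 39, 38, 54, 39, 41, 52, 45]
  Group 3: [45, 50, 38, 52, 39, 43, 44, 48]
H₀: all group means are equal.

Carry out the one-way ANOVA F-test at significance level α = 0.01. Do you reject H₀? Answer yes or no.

reject H₀: no

Group means [43.57, 46.20, 44.88], grand mean 45.040
SSB = Σnᵢ(x̄ᵢ−x̄)² = 28.771; SSW = ΣΣ(x−x̄ᵢ)² = 650.189
MSB = 28.771/2 = 14.3854; MSW = 650.189/22 = 29.5541
F = MSB/MSW = 0.4867
df = (2, 22)
p-value (upper-tail) = 0.62109
At α=0.01: p ≥ α → fail to reject H₀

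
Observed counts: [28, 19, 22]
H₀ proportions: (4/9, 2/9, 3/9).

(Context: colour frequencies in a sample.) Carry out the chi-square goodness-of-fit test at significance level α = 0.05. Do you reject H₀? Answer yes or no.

n = 69; E_i = n·p_i = [30.67, 15.33, 23.00]
χ² = (28−30.67)²/30.67 + (19−15.33)²/15.33 + (22−23.00)²/23.00 = 1.1522
df = 2
p-value (upper-tail) = 0.56209
At α=0.05: p ≥ α → fail to reject H₀

reject H₀: no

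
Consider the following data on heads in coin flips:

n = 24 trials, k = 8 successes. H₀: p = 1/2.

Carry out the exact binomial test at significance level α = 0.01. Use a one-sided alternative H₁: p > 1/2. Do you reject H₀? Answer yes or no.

reject H₀: no

Exact binomial: n=24, k=8, p₀=1/2=0.5000
P(X≥8) from Σ C(n,i)·p₀^i·(1−p₀)^(n−i)
p-value (one-sided, H₁ greater) = 0.96804
At α=0.01: p ≥ α → fail to reject H₀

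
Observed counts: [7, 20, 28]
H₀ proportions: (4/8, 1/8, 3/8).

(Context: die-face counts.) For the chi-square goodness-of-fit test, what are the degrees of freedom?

degrees of freedom = 2

df = k − 1 = 3 − 1 = 2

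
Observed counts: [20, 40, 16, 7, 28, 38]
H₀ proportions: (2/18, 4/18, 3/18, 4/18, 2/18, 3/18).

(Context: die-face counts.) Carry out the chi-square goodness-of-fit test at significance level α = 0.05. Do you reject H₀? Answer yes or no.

reject H₀: yes

n = 149; E_i = n·p_i = [16.56, 33.11, 24.83, 33.11, 16.56, 24.83]
χ² = (20−16.56)²/16.56 + (40−33.11)²/33.11 + (16−24.83)²/24.83 + (7−33.11)²/33.11 + (28−16.56)²/16.56 + (38−24.83)²/24.83 = 40.7752
df = 5
p-value (upper-tail) = 0.00000
At α=0.05: p < α → reject H₀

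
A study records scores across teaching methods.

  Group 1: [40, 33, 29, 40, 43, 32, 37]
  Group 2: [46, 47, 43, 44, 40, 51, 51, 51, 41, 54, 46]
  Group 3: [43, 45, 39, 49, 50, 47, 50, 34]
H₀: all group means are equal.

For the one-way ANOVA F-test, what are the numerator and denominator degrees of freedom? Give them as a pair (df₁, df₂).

degrees of freedom = [2, 23]

k = 3 groups, N = 26 total
df = (k−1, N−k) = (3−1, 26−3) = (2, 23)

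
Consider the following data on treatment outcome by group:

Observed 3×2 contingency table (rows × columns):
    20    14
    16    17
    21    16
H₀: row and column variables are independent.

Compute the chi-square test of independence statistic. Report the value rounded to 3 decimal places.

test statistic = 0.811

Row totals [34, 33, 37], col totals [57, 47], n=104
χ² = (20−18.63)²/18.63 + (14−15.37)²/15.37 + (16−18.09)²/18.09 + (17−14.91)²/14.91 + (21−20.28)²/20.28 + (16−16.72)²/16.72 = 0.8108
df = 2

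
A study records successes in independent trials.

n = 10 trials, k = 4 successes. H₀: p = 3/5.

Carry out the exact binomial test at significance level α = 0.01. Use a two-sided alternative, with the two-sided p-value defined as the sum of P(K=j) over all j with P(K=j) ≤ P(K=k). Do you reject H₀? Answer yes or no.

Exact binomial: n=10, k=4, p₀=3/5=0.6000
P(X=j) = C(n,j)·p₀^j·(1−p₀)^(n−j); p = Σ P(X=j) over j with P(X=j) ≤ P(X=4)
p-value (two-sided) = 0.21260
At α=0.01: p ≥ α → fail to reject H₀

reject H₀: no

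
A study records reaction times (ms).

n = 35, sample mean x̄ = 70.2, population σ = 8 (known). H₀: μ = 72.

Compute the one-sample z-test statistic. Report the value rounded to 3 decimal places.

SE = σ/√n = 8/√35 = 1.3522
z = (x̄−μ₀)/SE = (70.2−72)/1.3522 = -1.3311

test statistic = -1.331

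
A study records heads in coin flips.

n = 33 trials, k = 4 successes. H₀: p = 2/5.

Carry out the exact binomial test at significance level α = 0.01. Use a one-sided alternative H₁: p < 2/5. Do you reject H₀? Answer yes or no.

reject H₀: yes

Exact binomial: n=33, k=4, p₀=2/5=0.4000
P(X≤4) from Σ C(n,i)·p₀^i·(1−p₀)^(n−i)
p-value (one-sided, H₁ less) = 0.00048
At α=0.01: p < α → reject H₀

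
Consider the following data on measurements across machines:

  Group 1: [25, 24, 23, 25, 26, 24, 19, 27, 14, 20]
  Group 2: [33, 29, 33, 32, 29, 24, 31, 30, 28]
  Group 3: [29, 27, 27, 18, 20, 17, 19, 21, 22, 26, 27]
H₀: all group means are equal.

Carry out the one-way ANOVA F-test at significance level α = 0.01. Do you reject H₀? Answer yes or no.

Group means [22.70, 29.89, 23.00], grand mean 24.967
SSB = Σnᵢ(x̄ᵢ−x̄)² = 311.978; SSW = ΣΣ(x−x̄ᵢ)² = 388.989
MSB = 311.978/2 = 155.9889; MSW = 388.989/27 = 14.4070
F = MSB/MSW = 10.8273
df = (2, 27)
p-value (upper-tail) = 0.00035
At α=0.01: p < α → reject H₀

reject H₀: yes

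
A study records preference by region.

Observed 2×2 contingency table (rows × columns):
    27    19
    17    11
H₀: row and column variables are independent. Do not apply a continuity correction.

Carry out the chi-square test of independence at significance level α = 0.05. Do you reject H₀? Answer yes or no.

Row totals [46, 28], col totals [44, 30], n=74
χ² = (27−27.35)²/27.35 + (19−18.65)²/18.65 + (17−16.65)²/16.65 + (11−11.35)²/11.35 = 0.0294
df = 1
p-value (upper-tail) = 0.86381
At α=0.05: p ≥ α → fail to reject H₀

reject H₀: no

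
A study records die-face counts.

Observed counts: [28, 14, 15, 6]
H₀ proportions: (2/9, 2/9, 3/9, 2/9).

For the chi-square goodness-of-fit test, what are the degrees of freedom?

df = k − 1 = 4 − 1 = 3

degrees of freedom = 3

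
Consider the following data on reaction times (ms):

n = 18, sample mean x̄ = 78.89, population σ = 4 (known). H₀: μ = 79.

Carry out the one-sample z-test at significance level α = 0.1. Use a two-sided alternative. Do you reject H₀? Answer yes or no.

reject H₀: no

SE = σ/√n = 4/√18 = 0.9428
z = (x̄−μ₀)/SE = (78.89−79)/0.9428 = -0.1167
p-value (two-sided) = 0.90712
At α=0.1: p ≥ α → fail to reject H₀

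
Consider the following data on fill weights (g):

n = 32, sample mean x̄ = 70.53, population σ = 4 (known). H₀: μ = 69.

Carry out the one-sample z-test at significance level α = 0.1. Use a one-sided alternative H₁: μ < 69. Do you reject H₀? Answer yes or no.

reject H₀: no

SE = σ/√n = 4/√32 = 0.7071
z = (x̄−μ₀)/SE = (70.53−69)/0.7071 = 2.1637
p-value (one-sided, H₁ less) = 0.98476
At α=0.1: p ≥ α → fail to reject H₀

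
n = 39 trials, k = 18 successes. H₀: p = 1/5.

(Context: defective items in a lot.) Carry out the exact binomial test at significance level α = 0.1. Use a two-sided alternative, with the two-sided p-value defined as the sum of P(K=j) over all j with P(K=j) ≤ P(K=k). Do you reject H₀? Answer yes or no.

reject H₀: yes

Exact binomial: n=39, k=18, p₀=1/5=0.2000
P(X=j) = C(n,j)·p₀^j·(1−p₀)^(n−j); p = Σ P(X=j) over j with P(X=j) ≤ P(X=18)
p-value (two-sided) = 0.00021
At α=0.1: p < α → reject H₀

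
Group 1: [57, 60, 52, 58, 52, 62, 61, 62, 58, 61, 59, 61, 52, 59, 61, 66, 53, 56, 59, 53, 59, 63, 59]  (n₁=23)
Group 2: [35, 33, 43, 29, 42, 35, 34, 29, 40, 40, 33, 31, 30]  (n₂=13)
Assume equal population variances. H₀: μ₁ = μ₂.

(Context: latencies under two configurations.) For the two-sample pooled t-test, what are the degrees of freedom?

df = n₁ + n₂ − 2 = 23 + 13 − 2 = 34

degrees of freedom = 34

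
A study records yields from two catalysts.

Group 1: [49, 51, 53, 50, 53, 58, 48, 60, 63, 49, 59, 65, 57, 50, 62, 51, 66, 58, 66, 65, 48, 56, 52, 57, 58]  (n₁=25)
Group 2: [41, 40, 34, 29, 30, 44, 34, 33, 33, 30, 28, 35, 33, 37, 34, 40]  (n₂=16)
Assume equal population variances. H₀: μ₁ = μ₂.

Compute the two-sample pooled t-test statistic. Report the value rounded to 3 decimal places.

test statistic = 12.158

x̄₁=56.160, s₁=6.012, n₁=25
x̄₂=34.688, s₂=4.615, n₂=16
s_p² = [24·6.012² + 15·4.615²]/39 = 30.4307
SE = √(s_p²·(1/25+1/16)) = 1.7661
t = (56.160−34.688)/1.7661 = 12.1581
df = 39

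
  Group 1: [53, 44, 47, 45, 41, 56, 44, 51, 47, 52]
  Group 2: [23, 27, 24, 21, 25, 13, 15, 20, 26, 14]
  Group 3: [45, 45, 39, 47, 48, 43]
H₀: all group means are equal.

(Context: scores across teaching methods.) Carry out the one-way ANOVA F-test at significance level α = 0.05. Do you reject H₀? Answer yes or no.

reject H₀: yes

Group means [48.00, 20.80, 44.50], grand mean 36.731
SSB = Σnᵢ(x̄ᵢ−x̄)² = 4170.015; SSW = ΣΣ(x−x̄ᵢ)² = 497.100
MSB = 4170.015/2 = 2085.0077; MSW = 497.100/23 = 21.6130
F = MSB/MSW = 96.4699
df = (2, 23)
p-value (upper-tail) = 0.00000
At α=0.05: p < α → reject H₀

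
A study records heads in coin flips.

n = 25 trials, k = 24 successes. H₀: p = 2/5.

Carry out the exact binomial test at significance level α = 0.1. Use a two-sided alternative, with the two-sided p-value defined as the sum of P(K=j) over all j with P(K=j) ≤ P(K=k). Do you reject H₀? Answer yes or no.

reject H₀: yes

Exact binomial: n=25, k=24, p₀=2/5=0.4000
P(X=j) = C(n,j)·p₀^j·(1−p₀)^(n−j); p = Σ P(X=j) over j with P(X=j) ≤ P(X=24)
p-value (two-sided) = 0.00000
At α=0.1: p < α → reject H₀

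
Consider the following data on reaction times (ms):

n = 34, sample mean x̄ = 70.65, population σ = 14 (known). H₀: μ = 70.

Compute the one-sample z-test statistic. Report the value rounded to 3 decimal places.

test statistic = 0.271

SE = σ/√n = 14/√34 = 2.4010
z = (x̄−μ₀)/SE = (70.65−70)/2.4010 = 0.2707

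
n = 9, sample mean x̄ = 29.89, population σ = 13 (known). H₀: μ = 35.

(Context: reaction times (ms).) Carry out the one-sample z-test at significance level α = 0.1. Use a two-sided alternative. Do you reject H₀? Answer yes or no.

SE = σ/√n = 13/√9 = 4.3333
z = (x̄−μ₀)/SE = (29.89−35)/4.3333 = -1.1792
p-value (two-sided) = 0.23831
At α=0.1: p ≥ α → fail to reject H₀

reject H₀: no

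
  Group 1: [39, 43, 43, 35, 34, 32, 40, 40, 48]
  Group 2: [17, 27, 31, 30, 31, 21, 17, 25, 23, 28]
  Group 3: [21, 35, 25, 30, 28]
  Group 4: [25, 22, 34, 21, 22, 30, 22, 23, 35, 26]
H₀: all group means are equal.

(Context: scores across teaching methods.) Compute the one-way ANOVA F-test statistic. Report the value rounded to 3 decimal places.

Group means [39.33, 25.00, 27.80, 26.00], grand mean 29.500
SSB = Σnᵢ(x̄ᵢ−x̄)² = 1209.700; SSW = ΣΣ(x−x̄ᵢ)² = 816.800
MSB = 1209.700/3 = 403.2333; MSW = 816.800/30 = 27.2267
F = MSB/MSW = 14.8102
df = (3, 30)

test statistic = 14.810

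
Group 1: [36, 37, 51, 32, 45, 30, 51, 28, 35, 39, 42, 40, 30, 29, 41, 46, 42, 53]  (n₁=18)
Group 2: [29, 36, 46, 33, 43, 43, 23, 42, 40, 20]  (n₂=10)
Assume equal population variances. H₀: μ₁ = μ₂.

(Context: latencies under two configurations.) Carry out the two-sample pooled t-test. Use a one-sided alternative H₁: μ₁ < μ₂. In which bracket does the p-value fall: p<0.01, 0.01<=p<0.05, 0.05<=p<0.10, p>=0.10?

x̄₁=39.278, s₁=7.865, n₁=18
x̄₂=35.500, s₂=9.009, n₂=10
s_p² = [17·7.865² + 9·9.009²]/26 = 68.5427
SE = √(s_p²·(1/18+1/10)) = 3.2653
t = (39.278−35.500)/3.2653 = 1.1569
df = 26
p-value (one-sided, H₁ less) = 0.87109
→ bracket: p>=0.10

p-value bracket: p>=0.10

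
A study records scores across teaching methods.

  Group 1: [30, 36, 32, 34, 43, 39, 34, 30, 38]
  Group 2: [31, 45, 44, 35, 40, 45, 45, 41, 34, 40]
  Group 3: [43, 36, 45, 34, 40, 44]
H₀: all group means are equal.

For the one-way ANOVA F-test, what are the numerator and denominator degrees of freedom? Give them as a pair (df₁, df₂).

degrees of freedom = [2, 22]

k = 3 groups, N = 25 total
df = (k−1, N−k) = (3−1, 25−3) = (2, 22)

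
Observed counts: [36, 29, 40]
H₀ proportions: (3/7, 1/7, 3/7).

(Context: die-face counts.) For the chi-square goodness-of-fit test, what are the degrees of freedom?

degrees of freedom = 2

df = k − 1 = 3 − 1 = 2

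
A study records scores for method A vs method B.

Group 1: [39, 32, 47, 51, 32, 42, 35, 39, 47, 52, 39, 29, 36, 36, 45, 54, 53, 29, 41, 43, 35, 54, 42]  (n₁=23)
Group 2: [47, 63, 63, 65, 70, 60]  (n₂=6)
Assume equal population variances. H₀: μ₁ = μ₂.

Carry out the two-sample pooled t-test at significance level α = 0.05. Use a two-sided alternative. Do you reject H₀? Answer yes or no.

x̄₁=41.391, s₁=7.913, n₁=23
x̄₂=61.333, s₂=7.763, n₂=6
s_p² = [22·7.913² + 5·7.763²]/27 = 62.1782
SE = √(s_p²·(1/23+1/6)) = 3.6148
t = (41.391−61.333)/3.6148 = -5.5168
df = 27
p-value (two-sided) = 0.00001
At α=0.05: p < α → reject H₀

reject H₀: yes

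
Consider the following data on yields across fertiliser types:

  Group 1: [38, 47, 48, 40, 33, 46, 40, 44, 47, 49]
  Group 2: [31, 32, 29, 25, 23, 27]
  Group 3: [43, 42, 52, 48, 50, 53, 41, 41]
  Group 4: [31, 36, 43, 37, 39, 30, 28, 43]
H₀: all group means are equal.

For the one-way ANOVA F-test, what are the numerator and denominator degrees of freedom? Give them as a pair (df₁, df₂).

k = 4 groups, N = 32 total
df = (k−1, N−k) = (4−1, 32−4) = (3, 28)

degrees of freedom = [3, 28]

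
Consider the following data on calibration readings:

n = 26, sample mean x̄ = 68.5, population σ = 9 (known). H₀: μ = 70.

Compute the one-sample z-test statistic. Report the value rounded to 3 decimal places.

test statistic = -0.850

SE = σ/√n = 9/√26 = 1.7650
z = (x̄−μ₀)/SE = (68.5−70)/1.7650 = -0.8498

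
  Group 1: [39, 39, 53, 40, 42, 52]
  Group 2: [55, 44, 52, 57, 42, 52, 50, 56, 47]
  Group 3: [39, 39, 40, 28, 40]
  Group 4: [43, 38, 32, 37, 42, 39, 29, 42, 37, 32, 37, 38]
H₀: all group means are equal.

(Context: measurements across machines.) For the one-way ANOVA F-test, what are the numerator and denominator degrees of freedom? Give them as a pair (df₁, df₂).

degrees of freedom = [3, 28]

k = 4 groups, N = 32 total
df = (k−1, N−k) = (4−1, 32−4) = (3, 28)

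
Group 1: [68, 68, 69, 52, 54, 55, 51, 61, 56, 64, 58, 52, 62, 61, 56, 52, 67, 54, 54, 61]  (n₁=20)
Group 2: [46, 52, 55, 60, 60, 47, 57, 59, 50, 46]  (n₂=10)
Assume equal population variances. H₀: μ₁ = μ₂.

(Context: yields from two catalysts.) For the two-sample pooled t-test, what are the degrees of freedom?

df = n₁ + n₂ − 2 = 20 + 10 − 2 = 28

degrees of freedom = 28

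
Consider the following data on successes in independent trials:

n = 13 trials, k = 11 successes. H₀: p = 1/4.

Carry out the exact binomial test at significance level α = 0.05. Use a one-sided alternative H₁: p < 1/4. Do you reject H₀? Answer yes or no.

Exact binomial: n=13, k=11, p₀=1/4=0.2500
P(X≤11) from Σ C(n,i)·p₀^i·(1−p₀)^(n−i)
p-value (one-sided, H₁ less) = 1.00000
At α=0.05: p ≥ α → fail to reject H₀

reject H₀: no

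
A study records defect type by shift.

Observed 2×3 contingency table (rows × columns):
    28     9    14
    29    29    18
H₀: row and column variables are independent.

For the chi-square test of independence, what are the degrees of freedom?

degrees of freedom = 2

df = (r−1)(c−1) = (2−1)·(3−1) = 2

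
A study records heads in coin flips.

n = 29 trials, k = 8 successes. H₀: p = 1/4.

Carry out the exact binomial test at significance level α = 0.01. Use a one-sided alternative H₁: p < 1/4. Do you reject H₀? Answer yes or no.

Exact binomial: n=29, k=8, p₀=1/4=0.2500
P(X≤8) from Σ C(n,i)·p₀^i·(1−p₀)^(n−i)
p-value (one-sided, H₁ less) = 0.71254
At α=0.01: p ≥ α → fail to reject H₀

reject H₀: no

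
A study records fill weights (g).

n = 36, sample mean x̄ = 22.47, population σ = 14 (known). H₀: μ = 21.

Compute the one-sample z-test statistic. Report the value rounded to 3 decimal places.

SE = σ/√n = 14/√36 = 2.3333
z = (x̄−μ₀)/SE = (22.47−21)/2.3333 = 0.6300

test statistic = 0.630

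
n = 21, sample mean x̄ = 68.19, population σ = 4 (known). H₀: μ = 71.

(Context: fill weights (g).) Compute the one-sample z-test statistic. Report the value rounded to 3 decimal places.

test statistic = -3.219

SE = σ/√n = 4/√21 = 0.8729
z = (x̄−μ₀)/SE = (68.19−71)/0.8729 = -3.2193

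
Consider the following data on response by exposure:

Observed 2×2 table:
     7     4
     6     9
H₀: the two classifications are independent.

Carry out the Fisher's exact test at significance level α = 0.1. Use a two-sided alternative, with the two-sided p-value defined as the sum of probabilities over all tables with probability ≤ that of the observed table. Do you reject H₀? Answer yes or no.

Margins: r₁=11, r₂=15, c₁=13, c₂=13, n=26
p_obs = C(11,7)·C(15,6)/C(26,13); sum pmf over tables with pmf ≤ p_obs
p-value (two-sided) = 0.42831
At α=0.1: p ≥ α → fail to reject H₀

reject H₀: no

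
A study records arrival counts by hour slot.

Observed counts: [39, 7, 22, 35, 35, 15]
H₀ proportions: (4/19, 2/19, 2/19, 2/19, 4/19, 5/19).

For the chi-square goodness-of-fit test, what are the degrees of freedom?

degrees of freedom = 5

df = k − 1 = 6 − 1 = 5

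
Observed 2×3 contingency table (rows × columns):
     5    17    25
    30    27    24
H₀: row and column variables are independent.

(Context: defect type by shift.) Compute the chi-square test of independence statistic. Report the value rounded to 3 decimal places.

test statistic = 11.963

Row totals [47, 81], col totals [35, 44, 49], n=128
χ² = (5−12.85)²/12.85 + (17−16.16)²/16.16 + (25−17.99)²/17.99 + (30−22.15)²/22.15 + (27−27.84)²/27.84 + (24−31.01)²/31.01 = 11.9631
df = 2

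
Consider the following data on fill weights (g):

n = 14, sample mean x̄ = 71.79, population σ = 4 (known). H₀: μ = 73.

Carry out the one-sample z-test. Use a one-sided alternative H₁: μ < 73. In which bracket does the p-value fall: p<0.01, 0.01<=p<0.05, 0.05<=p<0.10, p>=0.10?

p-value bracket: p>=0.10

SE = σ/√n = 4/√14 = 1.0690
z = (x̄−μ₀)/SE = (71.79−73)/1.0690 = -1.1319
p-value (one-sided, H₁ less) = 0.12885
→ bracket: p>=0.10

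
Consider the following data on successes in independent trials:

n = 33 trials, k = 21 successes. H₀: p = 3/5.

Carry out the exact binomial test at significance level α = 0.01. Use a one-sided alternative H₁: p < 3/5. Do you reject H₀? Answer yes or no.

Exact binomial: n=33, k=21, p₀=3/5=0.6000
P(X≤21) from Σ C(n,i)·p₀^i·(1−p₀)^(n−i)
p-value (one-sided, H₁ less) = 0.72418
At α=0.01: p ≥ α → fail to reject H₀

reject H₀: no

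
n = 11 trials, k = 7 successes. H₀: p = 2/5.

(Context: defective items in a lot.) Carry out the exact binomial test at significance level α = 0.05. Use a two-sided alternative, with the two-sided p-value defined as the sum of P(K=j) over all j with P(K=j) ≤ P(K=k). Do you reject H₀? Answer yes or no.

reject H₀: no

Exact binomial: n=11, k=7, p₀=2/5=0.4000
P(X=j) = C(n,j)·p₀^j·(1−p₀)^(n−j); p = Σ P(X=j) over j with P(X=j) ≤ P(X=7)
p-value (two-sided) = 0.12959
At α=0.05: p ≥ α → fail to reject H₀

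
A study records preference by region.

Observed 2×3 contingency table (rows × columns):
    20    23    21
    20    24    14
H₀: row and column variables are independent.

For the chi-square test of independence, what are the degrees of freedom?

df = (r−1)(c−1) = (2−1)·(3−1) = 2

degrees of freedom = 2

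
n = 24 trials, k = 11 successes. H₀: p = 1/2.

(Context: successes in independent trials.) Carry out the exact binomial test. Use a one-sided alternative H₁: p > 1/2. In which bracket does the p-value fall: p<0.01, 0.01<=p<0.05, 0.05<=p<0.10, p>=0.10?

Exact binomial: n=24, k=11, p₀=1/2=0.5000
P(X≥11) from Σ C(n,i)·p₀^i·(1−p₀)^(n−i)
p-value (one-sided, H₁ greater) = 0.72937
→ bracket: p>=0.10

p-value bracket: p>=0.10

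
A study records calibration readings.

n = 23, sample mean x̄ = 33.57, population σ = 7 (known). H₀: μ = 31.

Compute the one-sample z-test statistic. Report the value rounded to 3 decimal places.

test statistic = 1.761

SE = σ/√n = 7/√23 = 1.4596
z = (x̄−μ₀)/SE = (33.57−31)/1.4596 = 1.7608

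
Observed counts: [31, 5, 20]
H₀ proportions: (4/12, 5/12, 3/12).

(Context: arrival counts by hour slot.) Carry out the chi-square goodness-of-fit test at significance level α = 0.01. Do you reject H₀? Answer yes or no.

reject H₀: yes

n = 56; E_i = n·p_i = [18.67, 23.33, 14.00]
χ² = (31−18.67)²/18.67 + (5−23.33)²/23.33 + (20−14.00)²/14.00 = 25.1250
df = 2
p-value (upper-tail) = 0.00000
At α=0.01: p < α → reject H₀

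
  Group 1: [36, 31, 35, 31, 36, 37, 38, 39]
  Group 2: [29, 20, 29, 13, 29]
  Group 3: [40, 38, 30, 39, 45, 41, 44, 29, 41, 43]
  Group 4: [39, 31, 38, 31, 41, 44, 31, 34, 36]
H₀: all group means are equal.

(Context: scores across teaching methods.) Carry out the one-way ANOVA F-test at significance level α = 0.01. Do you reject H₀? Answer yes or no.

Group means [35.38, 24.00, 39.00, 36.11], grand mean 34.938
SSB = Σnᵢ(x̄ᵢ−x̄)² = 777.111; SSW = ΣΣ(x−x̄ᵢ)² = 722.764
MSB = 777.111/3 = 259.0370; MSW = 722.764/28 = 25.8130
F = MSB/MSW = 10.0351
df = (3, 28)
p-value (upper-tail) = 0.00012
At α=0.01: p < α → reject H₀

reject H₀: yes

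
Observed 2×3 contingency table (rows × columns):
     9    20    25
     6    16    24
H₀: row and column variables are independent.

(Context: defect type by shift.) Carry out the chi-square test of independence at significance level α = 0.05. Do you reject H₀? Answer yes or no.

Row totals [54, 46], col totals [15, 36, 49], n=100
χ² = (9−8.10)²/8.10 + (20−19.44)²/19.44 + (25−26.46)²/26.46 + (6−6.90)²/6.90 + (16−16.56)²/16.56 + (24−22.54)²/22.54 = 0.4276
df = 2
p-value (upper-tail) = 0.80751
At α=0.05: p ≥ α → fail to reject H₀

reject H₀: no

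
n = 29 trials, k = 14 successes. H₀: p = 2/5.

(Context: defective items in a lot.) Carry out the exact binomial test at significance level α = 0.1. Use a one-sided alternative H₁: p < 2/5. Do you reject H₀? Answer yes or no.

Exact binomial: n=29, k=14, p₀=2/5=0.4000
P(X≤14) from Σ C(n,i)·p₀^i·(1−p₀)^(n−i)
p-value (one-sided, H₁ less) = 0.86379
At α=0.1: p ≥ α → fail to reject H₀

reject H₀: no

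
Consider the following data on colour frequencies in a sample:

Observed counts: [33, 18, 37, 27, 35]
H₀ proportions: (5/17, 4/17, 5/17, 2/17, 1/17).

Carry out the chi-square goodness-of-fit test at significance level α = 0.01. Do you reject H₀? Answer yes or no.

reject H₀: yes

n = 150; E_i = n·p_i = [44.12, 35.29, 44.12, 17.65, 8.82]
χ² = (33−44.12)²/44.12 + (18−35.29)²/35.29 + (37−44.12)²/44.12 + (27−17.65)²/17.65 + (35−8.82)²/8.82 = 95.0380
df = 4
p-value (upper-tail) = 0.00000
At α=0.01: p < α → reject H₀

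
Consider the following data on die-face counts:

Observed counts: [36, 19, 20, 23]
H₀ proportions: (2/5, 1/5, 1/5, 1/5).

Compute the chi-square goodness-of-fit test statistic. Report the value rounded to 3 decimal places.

test statistic = 0.878

n = 98; E_i = n·p_i = [39.20, 19.60, 19.60, 19.60]
χ² = (36−39.20)²/39.20 + (19−19.60)²/19.60 + (20−19.60)²/19.60 + (23−19.60)²/19.60 = 0.8776
df = 3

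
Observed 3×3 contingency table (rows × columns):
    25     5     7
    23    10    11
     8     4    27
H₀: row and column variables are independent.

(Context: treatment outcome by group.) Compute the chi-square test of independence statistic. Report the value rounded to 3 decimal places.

Row totals [37, 44, 39], col totals [56, 19, 45], n=120
χ² = (25−17.27)²/17.27 + (5−5.86)²/5.86 + (7−13.88)²/13.88 + (23−20.53)²/20.53 + (10−6.97)²/6.97 + (11−16.50)²/16.50 + (8−18.20)²/18.20 + (4−6.17)²/6.17 + (27−14.62)²/14.62 = 27.4000
df = 4

test statistic = 27.400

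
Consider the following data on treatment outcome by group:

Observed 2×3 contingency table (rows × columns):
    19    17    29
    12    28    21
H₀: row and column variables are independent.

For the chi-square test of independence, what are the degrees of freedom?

degrees of freedom = 2

df = (r−1)(c−1) = (2−1)·(3−1) = 2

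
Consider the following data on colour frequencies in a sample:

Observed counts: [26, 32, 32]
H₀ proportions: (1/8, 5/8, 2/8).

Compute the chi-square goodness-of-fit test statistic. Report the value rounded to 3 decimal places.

test statistic = 33.804

n = 90; E_i = n·p_i = [11.25, 56.25, 22.50]
χ² = (26−11.25)²/11.25 + (32−56.25)²/56.25 + (32−22.50)²/22.50 = 33.8044
df = 2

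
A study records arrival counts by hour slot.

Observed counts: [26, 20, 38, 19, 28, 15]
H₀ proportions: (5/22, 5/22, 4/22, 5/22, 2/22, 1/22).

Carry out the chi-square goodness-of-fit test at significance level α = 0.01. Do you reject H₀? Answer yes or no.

reject H₀: yes

n = 146; E_i = n·p_i = [33.18, 33.18, 26.55, 33.18, 13.27, 6.64]
χ² = (26−33.18)²/33.18 + (20−33.18)²/33.18 + (38−26.55)²/26.55 + (19−33.18)²/33.18 + (28−13.27)²/13.27 + (15−6.64)²/6.64 = 44.6767
df = 5
p-value (upper-tail) = 0.00000
At α=0.01: p < α → reject H₀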